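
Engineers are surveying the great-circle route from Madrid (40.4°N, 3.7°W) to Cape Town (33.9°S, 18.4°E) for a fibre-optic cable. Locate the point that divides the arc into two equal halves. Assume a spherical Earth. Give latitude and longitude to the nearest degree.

≈ (3°N, 8°E)

From cos δ = sin φ₁ sin φ₂ + cos φ₁ cos φ₂ cos Δλ, the central angle is δ ≈ 1.345 rad (77.0°).
Interpolate at f = 1/2 with slerp weights a = sin((1−f)δ)/sin δ ≈ 0.639, b = sin(fδ)/sin δ ≈ 0.639.
p = a·p₁ + b·p₂ ≈ (0.989, 0.136, 0.058); φ = arcsin(p_z) ≈ 3.31°, λ = atan2(p_y, p_x) ≈ 7.83°.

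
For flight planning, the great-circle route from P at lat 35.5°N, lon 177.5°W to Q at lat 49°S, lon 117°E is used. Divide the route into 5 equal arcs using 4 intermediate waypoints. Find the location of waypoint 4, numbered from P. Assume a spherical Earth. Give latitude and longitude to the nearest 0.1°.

≈ lat 33.9°S, lon 135.7°E

From cos δ = sin φ₁ sin φ₂ + cos φ₁ cos φ₂ cos Δλ, the central angle is δ ≈ 1.789 rad (102.5°).
Interpolate at f = 4/5 with slerp weights a = sin((1−f)δ)/sin δ ≈ 0.359, b = sin(fδ)/sin δ ≈ 1.014.
p = a·p₁ + b·p₂ ≈ (-0.594, 0.580, -0.557); φ = arcsin(p_z) ≈ -33.87°, λ = atan2(p_y, p_x) ≈ 135.67°.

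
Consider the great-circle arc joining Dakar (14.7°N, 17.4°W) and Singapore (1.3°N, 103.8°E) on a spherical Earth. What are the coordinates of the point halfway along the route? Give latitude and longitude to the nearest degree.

≈ 16°N, 45°E

From cos δ = sin φ₁ sin φ₂ + cos φ₁ cos φ₂ cos Δλ, the central angle is δ ≈ 2.089 rad (119.7°).
Interpolate at f = 1/2 with slerp weights a = sin((1−f)δ)/sin δ ≈ 0.995, b = sin(fδ)/sin δ ≈ 0.995.
p = a·p₁ + b·p₂ ≈ (0.681, 0.678, 0.275); φ = arcsin(p_z) ≈ 15.97°, λ = atan2(p_y, p_x) ≈ 44.88°.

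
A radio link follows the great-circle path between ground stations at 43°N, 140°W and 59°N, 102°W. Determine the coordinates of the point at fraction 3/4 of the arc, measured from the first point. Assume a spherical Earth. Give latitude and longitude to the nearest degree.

From cos δ = sin φ₁ sin φ₂ + cos φ₁ cos φ₂ cos Δλ, the central angle is δ ≈ 0.492 rad (28.2°).
Interpolate at f = 3/4 with slerp weights a = sin((1−f)δ)/sin δ ≈ 0.260, b = sin(fδ)/sin δ ≈ 0.764.
p = a·p₁ + b·p₂ ≈ (-0.227, -0.507, 0.832); φ = arcsin(p_z) ≈ 56.26°, λ = atan2(p_y, p_x) ≈ -114.16°.

≈ 56°N, 114°W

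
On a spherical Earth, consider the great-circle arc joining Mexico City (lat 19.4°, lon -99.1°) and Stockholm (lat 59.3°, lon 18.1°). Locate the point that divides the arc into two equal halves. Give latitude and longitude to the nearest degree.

≈ lat 55°, lon -66°

From cos δ = sin φ₁ sin φ₂ + cos φ₁ cos φ₂ cos Δλ, the central angle is δ ≈ 1.505 rad (86.2°).
Interpolate at f = 1/2 with slerp weights a = sin((1−f)δ)/sin δ ≈ 0.685, b = sin(fδ)/sin δ ≈ 0.685.
p = a·p₁ + b·p₂ ≈ (0.230, -0.529, 0.817); φ = arcsin(p_z) ≈ 54.74°, λ = atan2(p_y, p_x) ≈ -66.49°.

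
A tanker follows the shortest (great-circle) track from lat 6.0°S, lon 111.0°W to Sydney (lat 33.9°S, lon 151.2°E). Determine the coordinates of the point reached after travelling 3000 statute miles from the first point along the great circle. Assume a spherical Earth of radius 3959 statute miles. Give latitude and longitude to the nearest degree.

Convert each endpoint to a unit vector on the sphere (x = cos φ cos λ, y = cos φ sin λ, z = sin φ).
The central angle between the endpoints is δ = arccos(p₁·p₂) ≈ 1.625 rad (93.1°). The total great-circle distance is δ·R ≈ 1.625 × 3959 ≈ 6432 mi, so the target fraction is f = 3000/6432 ≈ 0.466.
Interpolate at f ≈ 0.466 with slerp weights a = sin((1−f)δ)/sin δ ≈ 0.763, b = sin(fδ)/sin δ ≈ 0.688.
p = a·p₁ + b·p₂ ≈ (-0.773, -0.434, -0.464); φ = arcsin(p_z) ≈ -27.63°, λ = atan2(p_y, p_x) ≈ -150.71°.

≈ lat 28°S, lon 151°W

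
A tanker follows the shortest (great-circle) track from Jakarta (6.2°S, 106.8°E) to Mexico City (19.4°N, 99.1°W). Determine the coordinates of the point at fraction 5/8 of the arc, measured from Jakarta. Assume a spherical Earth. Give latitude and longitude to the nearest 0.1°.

Write both endpoints as unit vectors p₁, p₂ with components (cos φ cos λ, cos φ sin λ, sin φ).
The central angle between the endpoints is δ = arccos(p₁·p₂) ≈ 2.645 rad (151.6°).
Interpolate at f = 5/8 with slerp weights a = sin((1−f)δ)/sin δ ≈ 1.758, b = sin(fδ)/sin δ ≈ 2.093.
p = a·p₁ + b·p₂ ≈ (-0.818, -0.276, 0.505); φ = arcsin(p_z) ≈ 30.36°, λ = atan2(p_y, p_x) ≈ -161.34°.

≈ 30.4°N, 161.3°W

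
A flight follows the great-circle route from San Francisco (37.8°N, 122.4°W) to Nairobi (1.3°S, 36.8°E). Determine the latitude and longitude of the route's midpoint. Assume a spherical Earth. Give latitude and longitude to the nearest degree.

The haversine formula gives a central angle δ ≈ 2.422 rad (138.8°) between the endpoints.
Interpolate at f = 1/2 with slerp weights a = sin((1−f)δ)/sin δ ≈ 1.421, b = sin(fδ)/sin δ ≈ 1.421.
p = a·p₁ + b·p₂ ≈ (0.536, -0.097, 0.839); φ = arcsin(p_z) ≈ 57.00°, λ = atan2(p_y, p_x) ≈ -10.26°.

≈ (57°N, 10°W)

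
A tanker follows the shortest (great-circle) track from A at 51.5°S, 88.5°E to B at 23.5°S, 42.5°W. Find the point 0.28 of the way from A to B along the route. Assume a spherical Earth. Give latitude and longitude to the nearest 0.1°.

≈ 64.2°S, 43.8°E

From cos δ = sin φ₁ sin φ₂ + cos φ₁ cos φ₂ cos Δλ, the central angle is δ ≈ 1.633 rad (93.6°).
Interpolate at f = 0.28 with slerp weights a = sin((1−f)δ)/sin δ ≈ 0.925, b = sin(fδ)/sin δ ≈ 0.442.
p = a·p₁ + b·p₂ ≈ (0.314, 0.301, -0.900); φ = arcsin(p_z) ≈ -64.19°, λ = atan2(p_y, p_x) ≈ 43.81°.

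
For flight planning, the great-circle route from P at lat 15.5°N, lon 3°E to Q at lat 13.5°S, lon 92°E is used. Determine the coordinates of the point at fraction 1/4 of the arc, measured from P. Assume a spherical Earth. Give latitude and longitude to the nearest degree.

Convert each endpoint to a unit vector on the sphere (x = cos φ cos λ, y = cos φ sin λ, z = sin φ).
The central angle between the endpoints is δ = arccos(p₁·p₂) ≈ 1.617 rad (92.6°).
Interpolate at f = 1/4 with slerp weights a = sin((1−f)δ)/sin δ ≈ 0.938, b = sin(fδ)/sin δ ≈ 0.394.
p = a·p₁ + b·p₂ ≈ (0.889, 0.430, 0.159); φ = arcsin(p_z) ≈ 9.13°, λ = atan2(p_y, p_x) ≈ 25.81°.

≈ lat 9°N, lon 26°E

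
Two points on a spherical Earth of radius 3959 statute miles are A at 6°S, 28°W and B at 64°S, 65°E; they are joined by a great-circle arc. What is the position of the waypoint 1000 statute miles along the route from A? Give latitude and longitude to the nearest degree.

Write both endpoints as unit vectors p₁, p₂ with components (cos φ cos λ, cos φ sin λ, sin φ).
The central angle between the endpoints is δ = arccos(p₁·p₂) ≈ 1.500 rad (85.9°). The total great-circle distance is δ·R ≈ 1.500 × 3959 ≈ 5937 mi, so the target fraction is f = 1000/5937 ≈ 0.168.
Interpolate at f ≈ 0.168 with slerp weights a = sin((1−f)δ)/sin δ ≈ 0.950, b = sin(fδ)/sin δ ≈ 0.251.
p = a·p₁ + b·p₂ ≈ (0.881, -0.344, -0.325); φ = arcsin(p_z) ≈ -18.94°, λ = atan2(p_y, p_x) ≈ -21.34°.

≈ 19°S, 21°W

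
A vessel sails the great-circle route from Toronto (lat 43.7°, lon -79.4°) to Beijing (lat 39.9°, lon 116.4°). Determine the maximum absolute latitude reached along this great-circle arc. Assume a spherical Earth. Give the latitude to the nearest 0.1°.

The great circle lies in the plane with unit normal n̂ = (p₁ × p₂)/|p₁ × p₂|.
Here n̂_z ≈ -0.152; the vertex latitude is φ_max = arccos|n̂_z| ≈ 81.3°.
Check via Clairaut: cos φ_max = |cos φ₁| · sin C = cos(43.7°)·sin(12.1°) ≈ 0.152, again giving ≈ 81.3°.

≈ 81.3°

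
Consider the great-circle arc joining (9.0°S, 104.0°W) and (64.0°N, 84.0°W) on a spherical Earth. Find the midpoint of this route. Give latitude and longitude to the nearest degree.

≈ (28°N, 98°W)

Convert each endpoint to a unit vector on the sphere (x = cos φ cos λ, y = cos φ sin λ, z = sin φ).
The central angle between the endpoints is δ = arccos(p₁·p₂) ≈ 1.301 rad (74.6°).
Interpolate at f = 1/2 with slerp weights a = sin((1−f)δ)/sin δ ≈ 0.628, b = sin(fδ)/sin δ ≈ 0.628.
p = a·p₁ + b·p₂ ≈ (-0.121, -0.876, 0.466); φ = arcsin(p_z) ≈ 27.81°, λ = atan2(p_y, p_x) ≈ -97.89°.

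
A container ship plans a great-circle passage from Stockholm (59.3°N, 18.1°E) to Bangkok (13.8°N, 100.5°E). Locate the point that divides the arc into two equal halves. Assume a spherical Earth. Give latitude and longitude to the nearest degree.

≈ 44°N, 75°E

Convert each endpoint to a unit vector on the sphere (x = cos φ cos λ, y = cos φ sin λ, z = sin φ).
The central angle between the endpoints is δ = arccos(p₁·p₂) ≈ 1.297 rad (74.3°).
Interpolate at f = 1/2 with slerp weights a = sin((1−f)δ)/sin δ ≈ 0.627, b = sin(fδ)/sin δ ≈ 0.627.
p = a·p₁ + b·p₂ ≈ (0.193, 0.698, 0.689); φ = arcsin(p_z) ≈ 43.55°, λ = atan2(p_y, p_x) ≈ 74.52°.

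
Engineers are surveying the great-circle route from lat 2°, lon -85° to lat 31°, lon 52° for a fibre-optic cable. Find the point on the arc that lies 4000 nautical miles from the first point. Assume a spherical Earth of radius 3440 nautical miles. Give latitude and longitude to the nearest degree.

From cos δ = sin φ₁ sin φ₂ + cos φ₁ cos φ₂ cos Δλ, the central angle is δ ≈ 2.225 rad (127.5°). The total great-circle distance is δ·R ≈ 2.225 × 3440 ≈ 7654 nmi, so the target fraction is f = 4000/7654 ≈ 0.523.
Interpolate at f ≈ 0.523 with slerp weights a = sin((1−f)δ)/sin δ ≈ 1.101, b = sin(fδ)/sin δ ≈ 1.157.
p = a·p₁ + b·p₂ ≈ (0.706, -0.315, 0.634); φ = arcsin(p_z) ≈ 39.36°, λ = atan2(p_y, p_x) ≈ -24.00°.

≈ lat 39°, lon -24°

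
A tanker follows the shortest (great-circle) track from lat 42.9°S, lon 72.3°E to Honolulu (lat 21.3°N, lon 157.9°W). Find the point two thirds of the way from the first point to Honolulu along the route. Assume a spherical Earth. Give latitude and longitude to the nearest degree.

The haversine formula gives a central angle δ ≈ 2.324 rad (133.2°) between the endpoints.
Interpolate at f = 2/3 with slerp weights a = sin((1−f)δ)/sin δ ≈ 0.959, b = sin(fδ)/sin δ ≈ 1.371.
p = a·p₁ + b·p₂ ≈ (-0.970, 0.189, -0.155); φ = arcsin(p_z) ≈ -8.91°, λ = atan2(p_y, p_x) ≈ 168.98°.

≈ lat 9°S, lon 169°E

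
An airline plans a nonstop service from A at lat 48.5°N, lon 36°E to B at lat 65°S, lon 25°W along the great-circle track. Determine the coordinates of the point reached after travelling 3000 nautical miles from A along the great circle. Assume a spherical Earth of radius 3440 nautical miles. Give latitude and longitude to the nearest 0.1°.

Convert each endpoint to a unit vector on the sphere (x = cos φ cos λ, y = cos φ sin λ, z = sin φ).
The central angle between the endpoints is δ = arccos(p₁·p₂) ≈ 2.145 rad (122.9°). The total great-circle distance is δ·R ≈ 2.145 × 3440 ≈ 7378 nmi, so the target fraction is f = 3000/7378 ≈ 0.407.
Interpolate at f ≈ 0.407 with slerp weights a = sin((1−f)δ)/sin δ ≈ 1.138, b = sin(fδ)/sin δ ≈ 0.912.
p = a·p₁ + b·p₂ ≈ (0.959, 0.281, 0.026); φ = arcsin(p_z) ≈ 1.50°, λ = atan2(p_y, p_x) ≈ 16.30°.

≈ lat 1.5°N, lon 16.3°E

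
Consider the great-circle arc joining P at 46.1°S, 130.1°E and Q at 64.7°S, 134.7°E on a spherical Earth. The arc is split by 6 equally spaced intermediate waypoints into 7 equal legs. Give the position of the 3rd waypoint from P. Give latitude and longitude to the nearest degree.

The haversine formula gives a central angle δ ≈ 0.328 rad (18.8°) between the endpoints.
Interpolate at f = 3/7 with slerp weights a = sin((1−f)δ)/sin δ ≈ 0.578, b = sin(fδ)/sin δ ≈ 0.435.
p = a·p₁ + b·p₂ ≈ (-0.389, 0.439, -0.810); φ = arcsin(p_z) ≈ -54.09°, λ = atan2(p_y, p_x) ≈ 131.56°.

≈ 54°S, 132°E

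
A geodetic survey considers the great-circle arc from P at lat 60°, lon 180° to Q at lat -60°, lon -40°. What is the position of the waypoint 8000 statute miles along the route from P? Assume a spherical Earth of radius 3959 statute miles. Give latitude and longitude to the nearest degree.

Write both endpoints as unit vectors p₁, p₂ with components (cos φ cos λ, cos φ sin λ, sin φ).
The central angle between the endpoints is δ = arccos(p₁·p₂) ≈ 2.798 rad (160.3°). The total great-circle distance is δ·R ≈ 2.798 × 3959 ≈ 11077 mi, so the target fraction is f = 8000/11077 ≈ 0.722.
Interpolate at f ≈ 0.722 with slerp weights a = sin((1−f)δ)/sin δ ≈ 2.081, b = sin(fδ)/sin δ ≈ 2.672.
p = a·p₁ + b·p₂ ≈ (-0.017, -0.859, -0.512); φ = arcsin(p_z) ≈ -30.80°, λ = atan2(p_y, p_x) ≈ -91.13°.

≈ lat -31°, lon -91°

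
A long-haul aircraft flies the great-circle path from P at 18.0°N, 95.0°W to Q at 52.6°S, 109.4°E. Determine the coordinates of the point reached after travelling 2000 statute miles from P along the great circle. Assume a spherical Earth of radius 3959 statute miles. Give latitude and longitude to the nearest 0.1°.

≈ 8.8°S, 106.1°W

Write both endpoints as unit vectors p₁, p₂ with components (cos φ cos λ, cos φ sin λ, sin φ).
The central angle between the endpoints is δ = arccos(p₁·p₂) ≈ 2.452 rad (140.5°). The total great-circle distance is δ·R ≈ 2.452 × 3959 ≈ 9708 mi, so the target fraction is f = 2000/9708 ≈ 0.206.
Interpolate at f ≈ 0.206 with slerp weights a = sin((1−f)δ)/sin δ ≈ 1.462, b = sin(fδ)/sin δ ≈ 0.761.
p = a·p₁ + b·p₂ ≈ (-0.275, -0.949, -0.153); φ = arcsin(p_z) ≈ -8.77°, λ = atan2(p_y, p_x) ≈ -106.14°.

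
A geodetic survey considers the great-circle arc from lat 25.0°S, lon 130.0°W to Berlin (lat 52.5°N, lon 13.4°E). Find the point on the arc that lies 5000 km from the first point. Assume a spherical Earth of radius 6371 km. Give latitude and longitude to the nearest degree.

≈ lat 13°N, lon 105°W

Convert each endpoint to a unit vector on the sphere (x = cos φ cos λ, y = cos φ sin λ, z = sin φ).
The central angle between the endpoints is δ = arccos(p₁·p₂) ≈ 2.463 rad (141.1°). The total great-circle distance is δ·R ≈ 2.463 × 6371 ≈ 15689 km, so the target fraction is f = 5000/15689 ≈ 0.319.
Interpolate at f ≈ 0.319 with slerp weights a = sin((1−f)δ)/sin δ ≈ 1.583, b = sin(fδ)/sin δ ≈ 1.125.
p = a·p₁ + b·p₂ ≈ (-0.256, -0.940, 0.224); φ = arcsin(p_z) ≈ 12.92°, λ = atan2(p_y, p_x) ≈ -105.22°.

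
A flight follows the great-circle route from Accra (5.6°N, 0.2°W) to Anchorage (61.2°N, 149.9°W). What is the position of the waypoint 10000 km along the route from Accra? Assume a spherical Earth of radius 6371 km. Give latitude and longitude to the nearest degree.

≈ (74°N, 110°W)

From cos δ = sin φ₁ sin φ₂ + cos φ₁ cos φ₂ cos Δλ, the central angle is δ ≈ 1.905 rad (109.2°). The total great-circle distance is δ·R ≈ 1.905 × 6371 ≈ 12140 km, so the target fraction is f = 10000/12140 ≈ 0.824.
Interpolate at f ≈ 0.824 with slerp weights a = sin((1−f)δ)/sin δ ≈ 0.349, b = sin(fδ)/sin δ ≈ 1.059.
p = a·p₁ + b·p₂ ≈ (-0.094, -0.257, 0.962); φ = arcsin(p_z) ≈ 74.12°, λ = atan2(p_y, p_x) ≈ -110.09°.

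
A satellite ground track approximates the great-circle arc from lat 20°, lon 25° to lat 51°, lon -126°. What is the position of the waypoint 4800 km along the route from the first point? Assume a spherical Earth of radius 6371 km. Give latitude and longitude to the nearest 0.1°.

≈ lat 59.3°, lon 0.0°

Convert each endpoint to a unit vector on the sphere (x = cos φ cos λ, y = cos φ sin λ, z = sin φ).
The central angle between the endpoints is δ = arccos(p₁·p₂) ≈ 1.825 rad (104.6°). The total great-circle distance is δ·R ≈ 1.825 × 6371 ≈ 11627 km, so the target fraction is f = 4800/11627 ≈ 0.413.
Interpolate at f ≈ 0.413 with slerp weights a = sin((1−f)δ)/sin δ ≈ 0.907, b = sin(fδ)/sin δ ≈ 0.707.
p = a·p₁ + b·p₂ ≈ (0.511, 0.000, 0.860); φ = arcsin(p_z) ≈ 59.27°, λ = atan2(p_y, p_x) ≈ 0.04°.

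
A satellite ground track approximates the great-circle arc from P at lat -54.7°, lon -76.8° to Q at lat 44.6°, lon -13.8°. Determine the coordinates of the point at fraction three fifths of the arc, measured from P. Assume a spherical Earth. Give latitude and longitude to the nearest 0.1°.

≈ lat 4.4°, lon -37.2°

Write both endpoints as unit vectors p₁, p₂ with components (cos φ cos λ, cos φ sin λ, sin φ).
The central angle between the endpoints is δ = arccos(p₁·p₂) ≈ 1.967 rad (112.7°).
Interpolate at f = 3/5 with slerp weights a = sin((1−f)δ)/sin δ ≈ 0.768, b = sin(fδ)/sin δ ≈ 1.003.
p = a·p₁ + b·p₂ ≈ (0.795, -0.602, 0.077); φ = arcsin(p_z) ≈ 4.44°, λ = atan2(p_y, p_x) ≈ -37.16°.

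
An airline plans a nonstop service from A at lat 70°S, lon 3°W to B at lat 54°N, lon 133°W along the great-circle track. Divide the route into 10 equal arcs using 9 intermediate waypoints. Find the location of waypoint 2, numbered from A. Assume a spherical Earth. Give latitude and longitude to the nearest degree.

≈ lat 57°S, lon 70°W

Convert each endpoint to a unit vector on the sphere (x = cos φ cos λ, y = cos φ sin λ, z = sin φ).
The central angle between the endpoints is δ = arccos(p₁·p₂) ≈ 2.667 rad (152.8°).
Interpolate at f = 2/10 with slerp weights a = sin((1−f)δ)/sin δ ≈ 1.851, b = sin(fδ)/sin δ ≈ 1.113.
p = a·p₁ + b·p₂ ≈ (0.186, -0.511, -0.839); φ = arcsin(p_z) ≈ -57.03°, λ = atan2(p_y, p_x) ≈ -70.00°.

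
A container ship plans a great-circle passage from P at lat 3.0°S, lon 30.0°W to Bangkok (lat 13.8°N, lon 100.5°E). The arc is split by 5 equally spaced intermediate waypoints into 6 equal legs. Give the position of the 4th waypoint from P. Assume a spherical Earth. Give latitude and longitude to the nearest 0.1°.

≈ lat 15.3°N, lon 55.7°E

Convert each endpoint to a unit vector on the sphere (x = cos φ cos λ, y = cos φ sin λ, z = sin φ).
The central angle between the endpoints is δ = arccos(p₁·p₂) ≈ 2.268 rad (130.0°).
Interpolate at f = 4/6 with slerp weights a = sin((1−f)δ)/sin δ ≈ 0.895, b = sin(fδ)/sin δ ≈ 1.303.
p = a·p₁ + b·p₂ ≈ (0.544, 0.797, 0.264); φ = arcsin(p_z) ≈ 15.30°, λ = atan2(p_y, p_x) ≈ 55.69°.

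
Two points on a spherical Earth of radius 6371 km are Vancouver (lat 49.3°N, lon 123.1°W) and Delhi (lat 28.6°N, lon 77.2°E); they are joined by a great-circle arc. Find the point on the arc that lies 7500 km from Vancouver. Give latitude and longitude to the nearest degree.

≈ lat 60°N, lon 91°E

The haversine formula gives a central angle δ ≈ 1.746 rad (100.0°) between the endpoints. The total great-circle distance is δ·R ≈ 1.746 × 6371 ≈ 11122 km, so the target fraction is f = 7500/11122 ≈ 0.674.
Interpolate at f ≈ 0.674 with slerp weights a = sin((1−f)δ)/sin δ ≈ 0.547, b = sin(fδ)/sin δ ≈ 0.938.
p = a·p₁ + b·p₂ ≈ (-0.012, 0.504, 0.863); φ = arcsin(p_z) ≈ 59.71°, λ = atan2(p_y, p_x) ≈ 91.39°.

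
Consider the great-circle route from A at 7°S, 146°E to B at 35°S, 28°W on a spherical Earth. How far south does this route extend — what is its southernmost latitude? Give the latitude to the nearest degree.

≈ 83°S

The great circle lies in the plane with unit normal n̂ = (p₁ × p₂)/|p₁ × p₂|.
Here n̂_z ≈ -0.126; the vertex latitude is φ_max = arccos|n̂_z| ≈ 82.8°.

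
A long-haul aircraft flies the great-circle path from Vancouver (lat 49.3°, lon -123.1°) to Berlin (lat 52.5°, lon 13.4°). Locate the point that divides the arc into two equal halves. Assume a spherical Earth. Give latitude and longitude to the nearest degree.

≈ lat 73°, lon -60°

From cos δ = sin φ₁ sin φ₂ + cos φ₁ cos φ₂ cos Δλ, the central angle is δ ≈ 1.252 rad (71.7°).
Interpolate at f = 1/2 with slerp weights a = sin((1−f)δ)/sin δ ≈ 0.617, b = sin(fδ)/sin δ ≈ 0.617.
p = a·p₁ + b·p₂ ≈ (0.146, -0.250, 0.957); φ = arcsin(p_z) ≈ 73.18°, λ = atan2(p_y, p_x) ≈ -59.77°.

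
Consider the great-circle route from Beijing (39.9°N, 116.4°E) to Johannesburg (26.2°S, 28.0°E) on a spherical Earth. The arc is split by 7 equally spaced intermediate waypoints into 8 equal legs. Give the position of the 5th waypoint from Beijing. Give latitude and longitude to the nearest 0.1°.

≈ 0.3°N, 58.4°E

From cos δ = sin φ₁ sin φ₂ + cos φ₁ cos φ₂ cos Δλ, the central angle is δ ≈ 1.838 rad (105.3°).
Interpolate at f = 5/8 with slerp weights a = sin((1−f)δ)/sin δ ≈ 0.659, b = sin(fδ)/sin δ ≈ 0.946.
p = a·p₁ + b·p₂ ≈ (0.524, 0.851, 0.005); φ = arcsin(p_z) ≈ 0.31°, λ = atan2(p_y, p_x) ≈ 58.37°.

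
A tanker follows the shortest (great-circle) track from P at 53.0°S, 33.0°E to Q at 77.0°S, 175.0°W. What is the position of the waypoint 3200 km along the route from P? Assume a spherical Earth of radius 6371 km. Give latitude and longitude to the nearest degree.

Write both endpoints as unit vectors p₁, p₂ with components (cos φ cos λ, cos φ sin λ, sin φ).
The central angle between the endpoints is δ = arccos(p₁·p₂) ≈ 0.852 rad (48.8°). The total great-circle distance is δ·R ≈ 0.852 × 6371 ≈ 5427 km, so the target fraction is f = 3200/5427 ≈ 0.590.
Interpolate at f ≈ 0.590 with slerp weights a = sin((1−f)δ)/sin δ ≈ 0.455, b = sin(fδ)/sin δ ≈ 0.640.
p = a·p₁ + b·p₂ ≈ (0.086, 0.137, -0.987); φ = arcsin(p_z) ≈ -80.70°, λ = atan2(p_y, p_x) ≈ 57.71°.

≈ 81°S, 58°E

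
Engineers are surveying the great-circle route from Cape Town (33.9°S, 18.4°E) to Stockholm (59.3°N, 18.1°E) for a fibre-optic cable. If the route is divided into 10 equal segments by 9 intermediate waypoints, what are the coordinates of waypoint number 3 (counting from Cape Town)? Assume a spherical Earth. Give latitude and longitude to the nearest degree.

The haversine formula gives a central angle δ ≈ 1.627 rad (93.2°) between the endpoints.
Interpolate at f = 3/10 with slerp weights a = sin((1−f)δ)/sin δ ≈ 0.909, b = sin(fδ)/sin δ ≈ 0.470.
p = a·p₁ + b·p₂ ≈ (0.944, 0.313, -0.103); φ = arcsin(p_z) ≈ -5.94°, λ = atan2(p_y, p_x) ≈ 18.33°.

≈ (6°S, 18°E)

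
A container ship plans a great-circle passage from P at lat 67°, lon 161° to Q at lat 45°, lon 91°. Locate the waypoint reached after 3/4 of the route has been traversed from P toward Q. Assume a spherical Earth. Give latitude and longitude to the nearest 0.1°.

≈ lat 53.4°, lon 100.6°

From cos δ = sin φ₁ sin φ₂ + cos φ₁ cos φ₂ cos Δλ, the central angle is δ ≈ 0.730 rad (41.8°).
Interpolate at f = 3/4 with slerp weights a = sin((1−f)δ)/sin δ ≈ 0.272, b = sin(fδ)/sin δ ≈ 0.781.
p = a·p₁ + b·p₂ ≈ (-0.110, 0.586, 0.802); φ = arcsin(p_z) ≈ 53.36°, λ = atan2(p_y, p_x) ≈ 100.64°.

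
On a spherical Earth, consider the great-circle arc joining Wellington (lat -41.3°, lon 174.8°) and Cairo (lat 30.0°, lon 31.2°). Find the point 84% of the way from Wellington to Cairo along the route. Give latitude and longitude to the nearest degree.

Write both endpoints as unit vectors p₁, p₂ with components (cos φ cos λ, cos φ sin λ, sin φ).
The central angle between the endpoints is δ = arccos(p₁·p₂) ≈ 2.594 rad (148.6°).
Interpolate at f = 0.84 with slerp weights a = sin((1−f)δ)/sin δ ≈ 0.774, b = sin(fδ)/sin δ ≈ 1.576.
p = a·p₁ + b·p₂ ≈ (0.588, 0.760, 0.277); φ = arcsin(p_z) ≈ 16.08°, λ = atan2(p_y, p_x) ≈ 52.25°.

≈ lat 16°, lon 52°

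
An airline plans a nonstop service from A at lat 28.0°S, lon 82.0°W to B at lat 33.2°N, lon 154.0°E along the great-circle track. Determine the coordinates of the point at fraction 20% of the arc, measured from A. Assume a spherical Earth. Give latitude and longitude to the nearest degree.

≈ lat 16°S, lon 108°W

Convert each endpoint to a unit vector on the sphere (x = cos φ cos λ, y = cos φ sin λ, z = sin φ).
The central angle between the endpoints is δ = arccos(p₁·p₂) ≈ 2.305 rad (132.1°).
Interpolate at f = 0.20 with slerp weights a = sin((1−f)δ)/sin δ ≈ 1.297, b = sin(fδ)/sin δ ≈ 0.599.
p = a·p₁ + b·p₂ ≈ (-0.291, -0.914, -0.281); φ = arcsin(p_z) ≈ -16.31°, λ = atan2(p_y, p_x) ≈ -107.68°.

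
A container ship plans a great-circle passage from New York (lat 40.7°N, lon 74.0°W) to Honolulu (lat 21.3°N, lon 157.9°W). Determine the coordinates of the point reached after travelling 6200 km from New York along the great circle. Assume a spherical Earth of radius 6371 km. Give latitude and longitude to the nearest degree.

Convert each endpoint to a unit vector on the sphere (x = cos φ cos λ, y = cos φ sin λ, z = sin φ).
The central angle between the endpoints is δ = arccos(p₁·p₂) ≈ 1.254 rad (71.8°). The total great-circle distance is δ·R ≈ 1.254 × 6371 ≈ 7986 km, so the target fraction is f = 6200/7986 ≈ 0.776.
Interpolate at f ≈ 0.776 with slerp weights a = sin((1−f)δ)/sin δ ≈ 0.291, b = sin(fδ)/sin δ ≈ 0.870.
p = a·p₁ + b·p₂ ≈ (-0.690, -0.517, 0.506); φ = arcsin(p_z) ≈ 30.40°, λ = atan2(p_y, p_x) ≈ -143.15°.

≈ lat 30°N, lon 143°W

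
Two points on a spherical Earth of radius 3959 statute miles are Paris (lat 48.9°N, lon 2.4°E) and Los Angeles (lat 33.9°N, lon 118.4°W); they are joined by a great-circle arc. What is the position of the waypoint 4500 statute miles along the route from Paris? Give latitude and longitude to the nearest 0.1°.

≈ lat 47.0°N, lon 104.4°W

Convert each endpoint to a unit vector on the sphere (x = cos φ cos λ, y = cos φ sin λ, z = sin φ).
The central angle between the endpoints is δ = arccos(p₁·p₂) ≈ 1.429 rad (81.9°). The total great-circle distance is δ·R ≈ 1.429 × 3959 ≈ 5659 mi, so the target fraction is f = 4500/5659 ≈ 0.795.
Interpolate at f ≈ 0.795 with slerp weights a = sin((1−f)δ)/sin δ ≈ 0.292, b = sin(fδ)/sin δ ≈ 0.916.
p = a·p₁ + b·p₂ ≈ (-0.170, -0.661, 0.731); φ = arcsin(p_z) ≈ 46.95°, λ = atan2(p_y, p_x) ≈ -104.45°.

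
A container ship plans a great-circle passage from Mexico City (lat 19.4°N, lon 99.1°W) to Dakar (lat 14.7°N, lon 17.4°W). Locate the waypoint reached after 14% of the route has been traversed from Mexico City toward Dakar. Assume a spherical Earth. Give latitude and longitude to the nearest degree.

≈ lat 21°N, lon 88°W

Write both endpoints as unit vectors p₁, p₂ with components (cos φ cos λ, cos φ sin λ, sin φ).
The central angle between the endpoints is δ = arccos(p₁·p₂) ≈ 1.353 rad (77.5°).
Interpolate at f = 0.14 with slerp weights a = sin((1−f)δ)/sin δ ≈ 0.940, b = sin(fδ)/sin δ ≈ 0.193.
p = a·p₁ + b·p₂ ≈ (0.038, -0.932, 0.361); φ = arcsin(p_z) ≈ 21.18°, λ = atan2(p_y, p_x) ≈ -87.68°.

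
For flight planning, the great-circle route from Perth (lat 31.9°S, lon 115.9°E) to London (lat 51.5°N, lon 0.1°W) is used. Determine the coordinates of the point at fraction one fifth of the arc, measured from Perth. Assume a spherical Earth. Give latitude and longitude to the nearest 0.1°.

Convert each endpoint to a unit vector on the sphere (x = cos φ cos λ, y = cos φ sin λ, z = sin φ).
The central angle between the endpoints is δ = arccos(p₁·p₂) ≈ 2.272 rad (130.2°).
Interpolate at f = 1/5 with slerp weights a = sin((1−f)δ)/sin δ ≈ 1.269, b = sin(fδ)/sin δ ≈ 0.575.
p = a·p₁ + b·p₂ ≈ (-0.113, 0.969, -0.221); φ = arcsin(p_z) ≈ -12.77°, λ = atan2(p_y, p_x) ≈ 96.65°.

≈ lat 12.8°S, lon 96.7°E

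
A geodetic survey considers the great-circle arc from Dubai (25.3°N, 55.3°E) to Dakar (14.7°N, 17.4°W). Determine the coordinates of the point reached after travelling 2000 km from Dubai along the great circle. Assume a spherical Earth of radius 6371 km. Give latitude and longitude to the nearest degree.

The haversine formula gives a central angle δ ≈ 1.193 rad (68.4°) between the endpoints. The total great-circle distance is δ·R ≈ 1.193 × 6371 ≈ 7603 km, so the target fraction is f = 2000/7603 ≈ 0.263.
Interpolate at f ≈ 0.263 with slerp weights a = sin((1−f)δ)/sin δ ≈ 0.829, b = sin(fδ)/sin δ ≈ 0.332.
p = a·p₁ + b·p₂ ≈ (0.733, 0.520, 0.438); φ = arcsin(p_z) ≈ 26.01°, λ = atan2(p_y, p_x) ≈ 35.34°.

≈ 26°N, 35°E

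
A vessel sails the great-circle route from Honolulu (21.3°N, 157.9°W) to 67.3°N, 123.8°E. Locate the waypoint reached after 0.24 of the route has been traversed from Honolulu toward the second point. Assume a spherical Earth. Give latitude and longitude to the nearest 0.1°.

≈ 35.5°N, 165.9°W

From cos δ = sin φ₁ sin φ₂ + cos φ₁ cos φ₂ cos Δλ, the central angle is δ ≈ 1.151 rad (65.9°).
Interpolate at f = 0.24 with slerp weights a = sin((1−f)δ)/sin δ ≈ 0.840, b = sin(fδ)/sin δ ≈ 0.299.
p = a·p₁ + b·p₂ ≈ (-0.789, -0.199, 0.581); φ = arcsin(p_z) ≈ 35.50°, λ = atan2(p_y, p_x) ≈ -165.87°.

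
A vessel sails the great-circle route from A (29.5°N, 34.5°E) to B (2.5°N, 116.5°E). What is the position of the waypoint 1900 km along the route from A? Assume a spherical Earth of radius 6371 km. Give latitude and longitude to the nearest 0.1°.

≈ (27.6°N, 53.8°E)

Convert each endpoint to a unit vector on the sphere (x = cos φ cos λ, y = cos φ sin λ, z = sin φ).
The central angle between the endpoints is δ = arccos(p₁·p₂) ≈ 1.428 rad (81.8°). The total great-circle distance is δ·R ≈ 1.428 × 6371 ≈ 9097 km, so the target fraction is f = 1900/9097 ≈ 0.209.
Interpolate at f ≈ 0.209 with slerp weights a = sin((1−f)δ)/sin δ ≈ 0.914, b = sin(fδ)/sin δ ≈ 0.297.
p = a·p₁ + b·p₂ ≈ (0.523, 0.716, 0.463); φ = arcsin(p_z) ≈ 27.57°, λ = atan2(p_y, p_x) ≈ 53.85°.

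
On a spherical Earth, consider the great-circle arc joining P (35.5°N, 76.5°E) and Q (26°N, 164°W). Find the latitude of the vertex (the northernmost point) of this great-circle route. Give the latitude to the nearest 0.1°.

≈ 50.2°N

The great circle lies in the plane with unit normal n̂ = (p₁ × p₂)/|p₁ × p₂|.
Here n̂_z ≈ +0.640; the vertex latitude is φ_max = arccos|n̂_z| ≈ 50.2°.
Check via Clairaut: cos φ_max = |cos φ₁| · sin C = cos(35.5°)·sin(51.9°) ≈ 0.640, again giving ≈ 50.2°.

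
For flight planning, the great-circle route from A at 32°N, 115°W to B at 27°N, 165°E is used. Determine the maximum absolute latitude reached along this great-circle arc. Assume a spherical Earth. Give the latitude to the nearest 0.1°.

The great circle lies in the plane with unit normal n̂ = (p₁ × p₂)/|p₁ × p₂|.
Here n̂_z ≈ -0.802; the vertex latitude is φ_max = arccos|n̂_z| ≈ 36.7°.
Check via Clairaut: cos φ_max = |cos φ₁| · sin C = cos(32.0°)·sin(70.9°) ≈ 0.802, again giving ≈ 36.7°.

≈ 36.7°N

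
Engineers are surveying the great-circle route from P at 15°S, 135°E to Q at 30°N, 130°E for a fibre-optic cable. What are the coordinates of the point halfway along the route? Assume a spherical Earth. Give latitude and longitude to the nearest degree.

Convert each endpoint to a unit vector on the sphere (x = cos φ cos λ, y = cos φ sin λ, z = sin φ).
The central angle between the endpoints is δ = arccos(p₁·p₂) ≈ 0.790 rad (45.3°).
Interpolate at f = 1/2 with slerp weights a = sin((1−f)δ)/sin δ ≈ 0.542, b = sin(fδ)/sin δ ≈ 0.542.
p = a·p₁ + b·p₂ ≈ (-0.672, 0.729, 0.131); φ = arcsin(p_z) ≈ 7.51°, λ = atan2(p_y, p_x) ≈ 132.64°.

≈ 8°N, 133°E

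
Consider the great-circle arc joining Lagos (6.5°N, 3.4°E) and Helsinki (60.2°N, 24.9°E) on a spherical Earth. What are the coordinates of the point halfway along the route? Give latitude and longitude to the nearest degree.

Write both endpoints as unit vectors p₁, p₂ with components (cos φ cos λ, cos φ sin λ, sin φ).
The central angle between the endpoints is δ = arccos(p₁·p₂) ≈ 0.979 rad (56.1°).
Interpolate at f = 1/2 with slerp weights a = sin((1−f)δ)/sin δ ≈ 0.567, b = sin(fδ)/sin δ ≈ 0.567.
p = a·p₁ + b·p₂ ≈ (0.817, 0.152, 0.556); φ = arcsin(p_z) ≈ 33.76°, λ = atan2(p_y, p_x) ≈ 10.53°.

≈ (34°N, 11°E)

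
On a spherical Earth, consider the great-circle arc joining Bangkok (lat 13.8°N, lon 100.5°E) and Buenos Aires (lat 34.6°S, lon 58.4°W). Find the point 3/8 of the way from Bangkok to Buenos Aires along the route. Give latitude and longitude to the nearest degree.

≈ lat 30°S, lon 63°E

Convert each endpoint to a unit vector on the sphere (x = cos φ cos λ, y = cos φ sin λ, z = sin φ).
The central angle between the endpoints is δ = arccos(p₁·p₂) ≈ 2.649 rad (151.8°).
Interpolate at f = 3/8 with slerp weights a = sin((1−f)δ)/sin δ ≈ 2.108, b = sin(fδ)/sin δ ≈ 1.773.
p = a·p₁ + b·p₂ ≈ (0.392, 0.770, -0.504); φ = arcsin(p_z) ≈ -30.25°, λ = atan2(p_y, p_x) ≈ 63.05°.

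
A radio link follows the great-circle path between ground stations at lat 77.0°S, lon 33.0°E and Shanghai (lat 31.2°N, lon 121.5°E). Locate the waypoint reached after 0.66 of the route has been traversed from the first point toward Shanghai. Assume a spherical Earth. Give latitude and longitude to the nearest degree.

≈ lat 8°S, lon 112°E

Convert each endpoint to a unit vector on the sphere (x = cos φ cos λ, y = cos φ sin λ, z = sin φ).
The central angle between the endpoints is δ = arccos(p₁·p₂) ≈ 2.094 rad (120.0°).
Interpolate at f = 0.66 with slerp weights a = sin((1−f)δ)/sin δ ≈ 0.754, b = sin(fδ)/sin δ ≈ 1.134.
p = a·p₁ + b·p₂ ≈ (-0.365, 0.919, -0.147); φ = arcsin(p_z) ≈ -8.48°, λ = atan2(p_y, p_x) ≈ 111.63°.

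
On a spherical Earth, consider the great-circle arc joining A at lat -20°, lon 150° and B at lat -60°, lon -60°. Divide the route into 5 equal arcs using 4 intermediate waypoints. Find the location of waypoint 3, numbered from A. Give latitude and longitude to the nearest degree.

≈ lat -72°, lon -166°

Convert each endpoint to a unit vector on the sphere (x = cos φ cos λ, y = cos φ sin λ, z = sin φ).
The central angle between the endpoints is δ = arccos(p₁·p₂) ≈ 1.682 rad (96.4°).
Interpolate at f = 3/5 with slerp weights a = sin((1−f)δ)/sin δ ≈ 0.627, b = sin(fδ)/sin δ ≈ 0.852.
p = a·p₁ + b·p₂ ≈ (-0.297, -0.074, -0.952); φ = arcsin(p_z) ≈ -72.16°, λ = atan2(p_y, p_x) ≈ -165.99°.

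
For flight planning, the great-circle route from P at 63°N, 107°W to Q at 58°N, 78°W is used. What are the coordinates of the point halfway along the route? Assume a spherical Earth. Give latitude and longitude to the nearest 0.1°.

≈ 61.3°N, 91.4°W

Write both endpoints as unit vectors p₁, p₂ with components (cos φ cos λ, cos φ sin λ, sin φ).
The central angle between the endpoints is δ = arccos(p₁·p₂) ≈ 0.261 rad (15.0°).
Interpolate at f = 1/2 with slerp weights a = sin((1−f)δ)/sin δ ≈ 0.504, b = sin(fδ)/sin δ ≈ 0.504.
p = a·p₁ + b·p₂ ≈ (-0.011, -0.480, 0.877); φ = arcsin(p_z) ≈ 61.28°, λ = atan2(p_y, p_x) ≈ -91.36°.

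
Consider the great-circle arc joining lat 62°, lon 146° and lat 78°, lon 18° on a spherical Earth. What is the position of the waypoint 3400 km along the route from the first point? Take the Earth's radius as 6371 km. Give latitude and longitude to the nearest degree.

Write both endpoints as unit vectors p₁, p₂ with components (cos φ cos λ, cos φ sin λ, sin φ).
The central angle between the endpoints is δ = arccos(p₁·p₂) ≈ 0.638 rad (36.5°). The total great-circle distance is δ·R ≈ 0.638 × 6371 ≈ 4062 km, so the target fraction is f = 3400/4062 ≈ 0.837.
Interpolate at f ≈ 0.837 with slerp weights a = sin((1−f)δ)/sin δ ≈ 0.174, b = sin(fδ)/sin δ ≈ 0.855.
p = a·p₁ + b·p₂ ≈ (0.101, 0.101, 0.990); φ = arcsin(p_z) ≈ 81.79°, λ = atan2(p_y, p_x) ≈ 44.84°.

≈ lat 82°, lon 45°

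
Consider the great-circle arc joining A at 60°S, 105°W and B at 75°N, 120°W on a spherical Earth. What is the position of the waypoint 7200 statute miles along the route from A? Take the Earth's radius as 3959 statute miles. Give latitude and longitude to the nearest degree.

Write both endpoints as unit vectors p₁, p₂ with components (cos φ cos λ, cos φ sin λ, sin φ).
The central angle between the endpoints is δ = arccos(p₁·p₂) ≈ 2.362 rad (135.4°). The total great-circle distance is δ·R ≈ 2.362 × 3959 ≈ 9353 mi, so the target fraction is f = 7200/9353 ≈ 0.770.
Interpolate at f ≈ 0.770 with slerp weights a = sin((1−f)δ)/sin δ ≈ 0.736, b = sin(fδ)/sin δ ≈ 1.380.
p = a·p₁ + b·p₂ ≈ (-0.274, -0.665, 0.695); φ = arcsin(p_z) ≈ 44.02°, λ = atan2(p_y, p_x) ≈ -112.38°.

≈ 44°N, 112°W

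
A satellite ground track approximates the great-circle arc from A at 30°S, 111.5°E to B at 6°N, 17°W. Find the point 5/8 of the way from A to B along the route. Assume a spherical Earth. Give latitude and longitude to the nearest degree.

≈ 19°S, 24°E

Write both endpoints as unit vectors p₁, p₂ with components (cos φ cos λ, cos φ sin λ, sin φ).
The central angle between the endpoints is δ = arccos(p₁·p₂) ≈ 2.200 rad (126.0°).
Interpolate at f = 5/8 with slerp weights a = sin((1−f)δ)/sin δ ≈ 0.908, b = sin(fδ)/sin δ ≈ 1.213.
p = a·p₁ + b·p₂ ≈ (0.865, 0.379, -0.327); φ = arcsin(p_z) ≈ -19.11°, λ = atan2(p_y, p_x) ≈ 23.66°.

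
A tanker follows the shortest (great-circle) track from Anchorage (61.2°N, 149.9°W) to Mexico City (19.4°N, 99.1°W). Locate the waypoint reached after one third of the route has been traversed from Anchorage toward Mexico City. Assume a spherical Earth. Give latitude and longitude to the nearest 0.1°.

≈ 49.9°N, 124.1°W

From cos δ = sin φ₁ sin φ₂ + cos φ₁ cos φ₂ cos Δλ, the central angle is δ ≈ 0.954 rad (54.7°).
Interpolate at f = 1/3 with slerp weights a = sin((1−f)δ)/sin δ ≈ 0.728, b = sin(fδ)/sin δ ≈ 0.383.
p = a·p₁ + b·p₂ ≈ (-0.361, -0.533, 0.765); φ = arcsin(p_z) ≈ 49.95°, λ = atan2(p_y, p_x) ≈ -124.09°.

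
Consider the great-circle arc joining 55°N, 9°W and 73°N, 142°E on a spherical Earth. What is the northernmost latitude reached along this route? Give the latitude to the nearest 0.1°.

The great circle lies in the plane with unit normal n̂ = (p₁ × p₂)/|p₁ × p₂|.
Here n̂_z ≈ +0.105; the vertex latitude is φ_max = arccos|n̂_z| ≈ 83.9°.
Check via Clairaut: cos φ_max = |cos φ₁| · sin C = cos(55.0°)·sin(10.6°) ≈ 0.105, again giving ≈ 83.9°.

≈ 83.9°N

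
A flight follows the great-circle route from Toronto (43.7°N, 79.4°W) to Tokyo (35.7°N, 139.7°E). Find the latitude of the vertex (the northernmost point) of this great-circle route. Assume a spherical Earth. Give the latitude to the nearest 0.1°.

≈ 68.2°N

The great circle lies in the plane with unit normal n̂ = (p₁ × p₂)/|p₁ × p₂|.
Here n̂_z ≈ -0.371; the vertex latitude is φ_max = arccos|n̂_z| ≈ 68.2°.
Check via Clairaut: cos φ_max = |cos φ₁| · sin C = cos(43.7°)·sin(30.9°) ≈ 0.371, again giving ≈ 68.2°.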